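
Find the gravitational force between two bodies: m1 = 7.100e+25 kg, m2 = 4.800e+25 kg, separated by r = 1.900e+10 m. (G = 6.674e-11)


F = G*m1*m2/r^2 = 6.674e-11 * 7.100e+25 * 4.800e+25 / (1.900e+10)^2 = 6.674e-11 * 3.408e+51 / 3.610e+20 = 6.301e+20

6.301e+20 N


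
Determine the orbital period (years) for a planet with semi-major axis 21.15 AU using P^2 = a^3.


P = a^(3/2) = 21.15^1.5 = 97.267

97.267 years


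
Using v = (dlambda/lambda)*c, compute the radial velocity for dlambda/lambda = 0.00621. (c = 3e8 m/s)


v = (dlambda/lambda) * c = 0.00621 * 3e8 = 1.863e+06

1.863e+06 m/s


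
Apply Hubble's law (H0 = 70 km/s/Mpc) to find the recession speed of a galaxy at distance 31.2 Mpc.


v = H0 * d = 70 * 31.2 = 2184.0

2184.0 km/s


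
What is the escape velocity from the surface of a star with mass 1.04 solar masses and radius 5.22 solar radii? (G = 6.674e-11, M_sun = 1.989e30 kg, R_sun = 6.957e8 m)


M = 1.04 * 1.989e30 kg = 2.06856e+30 kg; R = 5.22 * 6.957e8 m = 3.631554e+09 m. v_esc = sqrt(2GM/R) = sqrt(2 * 6.674e-11 * 2.06856e+30 / 3.631554e+09) = 275737.5466

275737.5466 m/s


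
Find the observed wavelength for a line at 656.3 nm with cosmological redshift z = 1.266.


lam_obs = lam_emit * (1 + z) = 656.3 * (1 + 1.266) = 1487.1758

1487.1758 nm


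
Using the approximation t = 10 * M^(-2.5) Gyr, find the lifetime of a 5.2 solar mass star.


t = 10 * M^(-2.5) = 10 * 5.2^(-2.5) = 0.1622

0.1622 Gyr


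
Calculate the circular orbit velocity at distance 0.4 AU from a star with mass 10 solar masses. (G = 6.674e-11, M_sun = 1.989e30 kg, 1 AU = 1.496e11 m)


v = sqrt(GM/r) = sqrt(6.674e-11 * 1.989e+31 / 5.984e+10) = 148941.1491

148941.1491 m/s


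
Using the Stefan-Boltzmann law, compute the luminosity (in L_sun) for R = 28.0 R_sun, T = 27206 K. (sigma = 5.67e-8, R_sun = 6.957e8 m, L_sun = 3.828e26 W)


R = 28.0 * 6.957e8 m = 1.94796e+10 m. L = 4*pi*R^2*sigma*T^4 = 4*pi*(1.94796e+10)^2 * 5.67e-8 * 27206^4 = 1.481193397e+32 W. L/L_sun = 1.481193397e+32 / 3.828e26 = 386936.624

386936.624 L_sun


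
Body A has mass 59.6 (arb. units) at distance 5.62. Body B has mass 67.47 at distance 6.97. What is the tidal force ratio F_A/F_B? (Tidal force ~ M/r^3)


Ratio = (M1/r1^3) / (M2/r2^3) = (59.6/5.62^3) / (67.47/6.97^3) = 1.6851

1.6851


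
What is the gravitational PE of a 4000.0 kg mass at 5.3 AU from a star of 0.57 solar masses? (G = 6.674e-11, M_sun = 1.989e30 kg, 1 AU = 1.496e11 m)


M = 0.57 * 1.989e30 kg = 1.13373e+30 kg; r = 5.3 AU * 1.496e11 m/AU = 7.9288e+11 m. U = -GM*m/r = -(6.674e-11 * 1.13373e+30 * 4000.0) / 7.9288e+11 = -3.817e+11

-3.817e+11 J


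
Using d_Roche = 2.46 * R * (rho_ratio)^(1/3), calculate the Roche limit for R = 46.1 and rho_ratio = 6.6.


d_Roche = 2.46 * 46.1 * 6.6^(1/3) = 212.7244

212.7244


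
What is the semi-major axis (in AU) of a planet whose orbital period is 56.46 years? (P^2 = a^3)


a = P^(2/3) = 56.46^(2/3) = 14.7173

14.7173 AU


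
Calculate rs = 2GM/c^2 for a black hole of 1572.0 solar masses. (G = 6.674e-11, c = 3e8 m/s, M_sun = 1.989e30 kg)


M = 1572.0 * 1.989e30 kg = 3.126708e+33 kg. rs = 2GM/c^2 = 2 * 6.674e-11 * 3.126708e+33 / (3e8)^2 = 4.637e+06

4.637e+06 m


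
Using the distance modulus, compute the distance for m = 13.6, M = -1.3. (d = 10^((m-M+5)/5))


d = 10^((m - M + 5)/5) = 10^((13.6 - -1.3 + 5)/5) = 9549.9259

9549.9259 pc


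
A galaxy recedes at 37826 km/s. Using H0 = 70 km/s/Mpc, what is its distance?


d = v / H0 = 37826 / 70 = 540.3714

540.3714 Mpc


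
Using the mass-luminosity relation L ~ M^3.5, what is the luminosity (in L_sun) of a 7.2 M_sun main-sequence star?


L/L_sun = (M/M_sun)^3.5 = 7.2^3.5 = 1001.5295

1001.5295 L_sun


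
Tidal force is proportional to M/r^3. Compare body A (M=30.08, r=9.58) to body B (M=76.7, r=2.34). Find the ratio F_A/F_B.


Ratio = (M1/r1^3) / (M2/r2^3) = (30.08/9.58^3) / (76.7/2.34^3) = 0.0057

0.0057


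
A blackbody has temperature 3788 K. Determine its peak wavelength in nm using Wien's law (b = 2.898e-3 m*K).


lam_max = b / T = 2.898e-3 / 3788 = 7.650e-07 m = 765.0475 nm

765.0475 nm


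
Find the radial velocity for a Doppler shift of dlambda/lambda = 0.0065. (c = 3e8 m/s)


v = (dlambda/lambda) * c = 0.0065 * 3e8 = 1.950e+06

1.950e+06 m/s


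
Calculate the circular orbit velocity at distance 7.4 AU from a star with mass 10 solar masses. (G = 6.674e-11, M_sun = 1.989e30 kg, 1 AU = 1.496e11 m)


v = sqrt(GM/r) = sqrt(6.674e-11 * 1.989e+31 / 1.107e+12) = 34628.1138

34628.1138 m/s


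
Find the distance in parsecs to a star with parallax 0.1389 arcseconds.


d = 1/p = 1/0.1389 = 7.1994

7.1994 pc


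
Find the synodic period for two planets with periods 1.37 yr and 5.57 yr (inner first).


1/P_syn = |1/P1 - 1/P2| = |1/1.37 - 1/5.57| => P_syn = 1.8169

1.8169 years


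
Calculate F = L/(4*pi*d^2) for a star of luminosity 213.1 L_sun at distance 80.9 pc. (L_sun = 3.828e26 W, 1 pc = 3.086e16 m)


F = L / (4*pi*d^2) = 8.157e+28 / (4*pi*(2.497e+18)^2) = 1.041e-09

1.041e-09 W/m^2


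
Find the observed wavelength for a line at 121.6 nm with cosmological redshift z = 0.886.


lam_obs = lam_emit * (1 + z) = 121.6 * (1 + 0.886) = 229.3376

229.3376 nm


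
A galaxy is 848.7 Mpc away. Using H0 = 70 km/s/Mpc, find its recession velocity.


v = H0 * d = 70 * 848.7 = 59409.0

59409.0 km/s


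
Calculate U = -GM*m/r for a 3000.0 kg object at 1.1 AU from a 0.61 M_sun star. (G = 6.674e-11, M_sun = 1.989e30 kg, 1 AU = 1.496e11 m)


M = 0.61 * 1.989e30 kg = 1.21329e+30 kg; r = 1.1 AU * 1.496e11 m/AU = 1.6456e+11 m. U = -GM*m/r = -(6.674e-11 * 1.21329e+30 * 3000.0) / 1.6456e+11 = -1.476e+12

-1.476e+12 J


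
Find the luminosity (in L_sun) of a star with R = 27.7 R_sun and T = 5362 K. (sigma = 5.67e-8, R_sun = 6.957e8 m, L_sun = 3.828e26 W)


R = 27.7 * 6.957e8 m = 1.927089e+10 m. L = 4*pi*R^2*sigma*T^4 = 4*pi*(1.927089e+10)^2 * 5.67e-8 * 5362^4 = 2.187276598e+29 W. L/L_sun = 2.187276598e+29 / 3.828e26 = 571.3889

571.3889 L_sun


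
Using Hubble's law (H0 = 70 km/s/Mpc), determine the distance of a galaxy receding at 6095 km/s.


d = v / H0 = 6095 / 70 = 87.0714

87.0714 Mpc


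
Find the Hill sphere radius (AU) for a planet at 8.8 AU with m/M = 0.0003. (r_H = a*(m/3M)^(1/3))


r_H = a * (m/3M)^(1/3) = 8.8 * (0.0003/3)^(1/3) = 0.4085

0.4085 AU


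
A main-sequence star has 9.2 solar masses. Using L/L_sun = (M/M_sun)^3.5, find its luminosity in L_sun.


L/L_sun = (M/M_sun)^3.5 = 9.2^3.5 = 2361.8776

2361.8776 L_sun


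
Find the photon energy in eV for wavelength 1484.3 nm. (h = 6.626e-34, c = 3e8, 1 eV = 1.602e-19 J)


E = hc/lambda = 6.626e-34 * 3e8 / 1.484e-06 = 1.339e-19 J = 0.836 eV

0.836 eV


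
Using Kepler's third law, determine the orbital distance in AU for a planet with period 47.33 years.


a = P^(2/3) = 47.33^(2/3) = 13.0845

13.0845 AU


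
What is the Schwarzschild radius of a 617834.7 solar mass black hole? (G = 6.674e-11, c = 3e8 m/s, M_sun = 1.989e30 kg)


M = 617834.7 * 1.989e30 kg = 1.228873218e+36 kg. rs = 2GM/c^2 = 2 * 6.674e-11 * 1.228873218e+36 / (3e8)^2 = 1.823e+09

1.823e+09 m


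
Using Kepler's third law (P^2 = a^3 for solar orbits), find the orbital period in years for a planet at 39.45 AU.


P = a^(3/2) = 39.45^1.5 = 247.7824

247.7824 years


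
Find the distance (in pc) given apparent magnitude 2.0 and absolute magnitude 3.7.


d = 10^((m - M + 5)/5) = 10^((2.0 - 3.7 + 5)/5) = 4.5709

4.5709 pc


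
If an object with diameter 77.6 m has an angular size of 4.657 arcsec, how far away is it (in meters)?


D = size / theta_rad, theta_rad = 4.657 * pi/(180*3600) = 2.258e-05, D = 3.437e+06

3.437e+06 m


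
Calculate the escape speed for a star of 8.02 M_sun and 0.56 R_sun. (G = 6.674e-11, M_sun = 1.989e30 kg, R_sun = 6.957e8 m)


M = 8.02 * 1.989e30 kg = 1.595178e+31 kg; R = 0.56 * 6.957e8 m = 3.89592e+08 m. v_esc = sqrt(2GM/R) = sqrt(2 * 6.674e-11 * 1.595178e+31 / 3.89592e+08) = 2.338e+06

2.338e+06 m/s


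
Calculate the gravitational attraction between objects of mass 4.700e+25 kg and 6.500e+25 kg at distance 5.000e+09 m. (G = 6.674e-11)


F = G*m1*m2/r^2 = 6.674e-11 * 4.700e+25 * 6.500e+25 / (5.000e+09)^2 = 6.674e-11 * 3.055e+51 / 2.500e+19 = 8.156e+21

8.156e+21 N


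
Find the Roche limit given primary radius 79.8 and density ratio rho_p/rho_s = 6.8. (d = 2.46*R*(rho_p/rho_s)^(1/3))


d_Roche = 2.46 * 79.8 * 6.8^(1/3) = 371.9127

371.9127


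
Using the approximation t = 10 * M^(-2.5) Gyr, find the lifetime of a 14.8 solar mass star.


t = 10 * M^(-2.5) = 10 * 14.8^(-2.5) = 0.0119

0.0119 Gyr


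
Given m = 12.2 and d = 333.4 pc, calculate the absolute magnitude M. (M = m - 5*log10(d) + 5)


M = m - 5*log10(d) + 5 = 12.2 - 5*log10(333.4) + 5 = 4.5852

4.5852


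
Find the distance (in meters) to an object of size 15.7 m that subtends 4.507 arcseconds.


D = size / theta_rad, theta_rad = 4.507 * pi/(180*3600) = 2.185e-05, D = 718517.2971

718517.2971 m


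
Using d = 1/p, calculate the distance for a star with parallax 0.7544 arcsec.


d = 1/p = 1/0.7544 = 1.3256

1.3256 pc


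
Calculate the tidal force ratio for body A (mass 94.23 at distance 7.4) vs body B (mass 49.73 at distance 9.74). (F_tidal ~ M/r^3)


Ratio = (M1/r1^3) / (M2/r2^3) = (94.23/7.4^3) / (49.73/9.74^3) = 4.3207

4.3207


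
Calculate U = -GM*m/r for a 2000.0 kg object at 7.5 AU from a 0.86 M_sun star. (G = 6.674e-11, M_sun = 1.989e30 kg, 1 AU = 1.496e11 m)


M = 0.86 * 1.989e30 kg = 1.71054e+30 kg; r = 7.5 AU * 1.496e11 m/AU = 1.122e+12 m. U = -GM*m/r = -(6.674e-11 * 1.71054e+30 * 2000.0) / 1.122e+12 = -2.035e+11

-2.035e+11 J


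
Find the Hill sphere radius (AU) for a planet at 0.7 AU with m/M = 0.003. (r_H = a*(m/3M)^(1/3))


r_H = a * (m/3M)^(1/3) = 0.7 * (0.003/3)^(1/3) = 0.07

0.07 AU


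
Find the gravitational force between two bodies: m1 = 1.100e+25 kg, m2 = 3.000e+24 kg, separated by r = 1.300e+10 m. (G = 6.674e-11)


F = G*m1*m2/r^2 = 6.674e-11 * 1.100e+25 * 3.000e+24 / (1.300e+10)^2 = 6.674e-11 * 3.300e+49 / 1.690e+20 = 1.303e+19

1.303e+19 N


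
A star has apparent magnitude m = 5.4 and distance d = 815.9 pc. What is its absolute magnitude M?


M = m - 5*log10(d) + 5 = 5.4 - 5*log10(815.9) + 5 = -4.1582

-4.1582


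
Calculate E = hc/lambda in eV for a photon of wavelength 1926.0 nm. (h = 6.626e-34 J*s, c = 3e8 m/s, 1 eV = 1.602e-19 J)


E = hc/lambda = 6.626e-34 * 3e8 / 1.926e-06 = 1.032e-19 J = 0.6442 eV

0.6442 eV


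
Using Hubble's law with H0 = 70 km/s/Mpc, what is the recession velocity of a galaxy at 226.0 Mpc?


v = H0 * d = 70 * 226.0 = 15820.0

15820.0 km/s


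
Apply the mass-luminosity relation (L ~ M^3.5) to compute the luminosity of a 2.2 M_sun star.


L/L_sun = (M/M_sun)^3.5 = 2.2^3.5 = 15.7935

15.7935 L_sun


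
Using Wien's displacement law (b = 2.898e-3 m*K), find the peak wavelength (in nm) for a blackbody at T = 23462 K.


lam_max = b / T = 2.898e-3 / 23462 = 1.235e-07 m = 123.5189 nm

123.5189 nm


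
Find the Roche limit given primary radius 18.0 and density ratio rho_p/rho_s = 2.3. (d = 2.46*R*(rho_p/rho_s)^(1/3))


d_Roche = 2.46 * 18.0 * 2.3^(1/3) = 58.4499

58.4499


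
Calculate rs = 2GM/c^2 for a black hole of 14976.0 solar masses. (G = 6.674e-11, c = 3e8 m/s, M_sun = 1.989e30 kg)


M = 14976.0 * 1.989e30 kg = 2.9787264e+34 kg. rs = 2GM/c^2 = 2 * 6.674e-11 * 2.9787264e+34 / (3e8)^2 = 4.418e+07

4.418e+07 m


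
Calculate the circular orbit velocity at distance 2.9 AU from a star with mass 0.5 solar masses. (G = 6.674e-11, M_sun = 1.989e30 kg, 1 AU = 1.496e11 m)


v = sqrt(GM/r) = sqrt(6.674e-11 * 9.945e+29 / 4.338e+11) = 12368.8892

12368.8892 m/s


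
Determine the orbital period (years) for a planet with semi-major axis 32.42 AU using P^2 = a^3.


P = a^(3/2) = 32.42^1.5 = 184.5948

184.5948 years


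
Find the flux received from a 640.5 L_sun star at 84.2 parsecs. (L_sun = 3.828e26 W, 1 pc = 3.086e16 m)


F = L / (4*pi*d^2) = 2.452e+29 / (4*pi*(2.598e+18)^2) = 2.890e-09

2.890e-09 W/m^2


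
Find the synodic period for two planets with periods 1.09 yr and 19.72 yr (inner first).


1/P_syn = |1/P1 - 1/P2| = |1/1.09 - 1/19.72| => P_syn = 1.1538

1.1538 years


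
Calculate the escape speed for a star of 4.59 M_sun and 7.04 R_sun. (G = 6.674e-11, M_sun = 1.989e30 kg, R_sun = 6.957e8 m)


M = 4.59 * 1.989e30 kg = 9.12951e+30 kg; R = 7.04 * 6.957e8 m = 4.897728e+09 m. v_esc = sqrt(2GM/R) = sqrt(2 * 6.674e-11 * 9.12951e+30 / 4.897728e+09) = 498809.2541

498809.2541 m/s


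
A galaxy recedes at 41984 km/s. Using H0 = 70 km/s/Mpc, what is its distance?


d = v / H0 = 41984 / 70 = 599.7714

599.7714 Mpc


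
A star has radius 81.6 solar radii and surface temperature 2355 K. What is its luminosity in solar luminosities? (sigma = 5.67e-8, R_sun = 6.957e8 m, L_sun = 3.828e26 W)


R = 81.6 * 6.957e8 m = 5.676912e+10 m. L = 4*pi*R^2*sigma*T^4 = 4*pi*(5.676912e+10)^2 * 5.67e-8 * 2355^4 = 7.062864802e+28 W. L/L_sun = 7.062864802e+28 / 3.828e26 = 184.5054

184.5054 L_sun


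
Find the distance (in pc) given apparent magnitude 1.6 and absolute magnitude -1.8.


d = 10^((m - M + 5)/5) = 10^((1.6 - -1.8 + 5)/5) = 47.863

47.863 pc


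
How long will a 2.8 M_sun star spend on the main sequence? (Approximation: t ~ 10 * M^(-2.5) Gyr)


t = 10 * M^(-2.5) = 10 * 2.8^(-2.5) = 0.7623

0.7623 Gyr


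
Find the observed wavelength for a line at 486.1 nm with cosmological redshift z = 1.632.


lam_obs = lam_emit * (1 + z) = 486.1 * (1 + 1.632) = 1279.4152

1279.4152 nm


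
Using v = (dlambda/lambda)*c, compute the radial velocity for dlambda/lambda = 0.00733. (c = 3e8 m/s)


v = (dlambda/lambda) * c = 0.00733 * 3e8 = 2.199e+06

2.199e+06 m/s


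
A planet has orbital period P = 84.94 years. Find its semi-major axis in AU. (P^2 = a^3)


a = P^(2/3) = 84.94^(2/3) = 19.323

19.323 AU


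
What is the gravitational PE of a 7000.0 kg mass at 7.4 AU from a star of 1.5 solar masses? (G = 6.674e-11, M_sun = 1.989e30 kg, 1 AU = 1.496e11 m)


M = 1.5 * 1.989e30 kg = 2.9835e+30 kg; r = 7.4 AU * 1.496e11 m/AU = 1.10704e+12 m. U = -GM*m/r = -(6.674e-11 * 2.9835e+30 * 7000.0) / 1.10704e+12 = -1.259e+12

-1.259e+12 J


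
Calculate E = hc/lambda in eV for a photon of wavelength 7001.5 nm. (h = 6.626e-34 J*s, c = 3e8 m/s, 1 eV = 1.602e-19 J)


E = hc/lambda = 6.626e-34 * 3e8 / 7.002e-06 = 2.839e-20 J = 0.1772 eV

0.1772 eV


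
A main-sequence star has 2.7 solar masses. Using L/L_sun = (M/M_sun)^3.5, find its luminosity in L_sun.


L/L_sun = (M/M_sun)^3.5 = 2.7^3.5 = 32.3425

32.3425 L_sun


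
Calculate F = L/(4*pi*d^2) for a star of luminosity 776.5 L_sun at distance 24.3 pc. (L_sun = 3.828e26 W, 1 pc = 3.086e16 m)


F = L / (4*pi*d^2) = 2.972e+29 / (4*pi*(7.499e+17)^2) = 4.206e-08

4.206e-08 W/m^2


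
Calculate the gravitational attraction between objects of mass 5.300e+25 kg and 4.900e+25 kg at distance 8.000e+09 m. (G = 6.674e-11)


F = G*m1*m2/r^2 = 6.674e-11 * 5.300e+25 * 4.900e+25 / (8.000e+09)^2 = 6.674e-11 * 2.597e+51 / 6.400e+19 = 2.708e+21

2.708e+21 N


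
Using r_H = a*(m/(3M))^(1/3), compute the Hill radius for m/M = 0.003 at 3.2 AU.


r_H = a * (m/3M)^(1/3) = 3.2 * (0.003/3)^(1/3) = 0.32

0.32 AU


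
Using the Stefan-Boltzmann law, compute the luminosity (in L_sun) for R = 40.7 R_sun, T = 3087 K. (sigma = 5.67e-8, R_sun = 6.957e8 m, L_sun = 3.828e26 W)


R = 40.7 * 6.957e8 m = 2.831499e+10 m. L = 4*pi*R^2*sigma*T^4 = 4*pi*(2.831499e+10)^2 * 5.67e-8 * 3087^4 = 5.187669095e+28 W. L/L_sun = 5.187669095e+28 / 3.828e26 = 135.519

135.519 L_sun


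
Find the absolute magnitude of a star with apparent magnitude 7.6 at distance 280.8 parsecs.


M = m - 5*log10(d) + 5 = 7.6 - 5*log10(280.8) + 5 = 0.358

0.358


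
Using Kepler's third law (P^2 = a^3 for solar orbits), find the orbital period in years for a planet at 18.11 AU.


P = a^(3/2) = 18.11^1.5 = 77.0686

77.0686 years


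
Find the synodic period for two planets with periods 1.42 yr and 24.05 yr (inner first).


1/P_syn = |1/P1 - 1/P2| = |1/1.42 - 1/24.05| => P_syn = 1.5091

1.5091 years


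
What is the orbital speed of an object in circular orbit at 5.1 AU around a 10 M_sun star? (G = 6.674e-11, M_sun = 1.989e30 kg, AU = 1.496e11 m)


v = sqrt(GM/r) = sqrt(6.674e-11 * 1.989e+31 / 7.630e+11) = 41711.865

41711.865 m/s


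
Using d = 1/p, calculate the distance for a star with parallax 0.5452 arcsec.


d = 1/p = 1/0.5452 = 1.8342

1.8342 pc


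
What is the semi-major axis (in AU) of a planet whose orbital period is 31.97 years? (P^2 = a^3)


a = P^(2/3) = 31.97^(2/3) = 10.0731

10.0731 AU


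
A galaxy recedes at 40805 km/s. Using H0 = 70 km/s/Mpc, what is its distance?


d = v / H0 = 40805 / 70 = 582.9286

582.9286 Mpc


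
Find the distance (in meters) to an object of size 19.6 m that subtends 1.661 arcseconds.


D = size / theta_rad, theta_rad = 1.661 * pi/(180*3600) = 8.053e-06, D = 2.434e+06

2.434e+06 m


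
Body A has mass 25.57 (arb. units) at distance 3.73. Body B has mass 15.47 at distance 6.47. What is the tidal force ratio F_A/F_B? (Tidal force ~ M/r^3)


Ratio = (M1/r1^3) / (M2/r2^3) = (25.57/3.73^3) / (15.47/6.47^3) = 8.6263

8.6263


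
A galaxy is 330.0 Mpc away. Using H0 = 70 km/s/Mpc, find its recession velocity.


v = H0 * d = 70 * 330.0 = 23100.0

23100.0 km/s


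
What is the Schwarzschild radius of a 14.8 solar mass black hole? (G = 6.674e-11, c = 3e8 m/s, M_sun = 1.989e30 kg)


M = 14.8 * 1.989e30 kg = 2.94372e+31 kg. rs = 2GM/c^2 = 2 * 6.674e-11 * 2.94372e+31 / (3e8)^2 = 43658.6384

43658.6384 m


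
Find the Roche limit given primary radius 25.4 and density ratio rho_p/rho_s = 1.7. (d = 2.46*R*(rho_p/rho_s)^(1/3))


d_Roche = 2.46 * 25.4 * 1.7^(1/3) = 74.5736

74.5736


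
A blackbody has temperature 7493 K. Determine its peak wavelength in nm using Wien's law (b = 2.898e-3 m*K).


lam_max = b / T = 2.898e-3 / 7493 = 3.868e-07 m = 386.761 nm

386.761 nm


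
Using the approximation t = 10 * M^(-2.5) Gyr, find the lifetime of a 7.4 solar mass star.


t = 10 * M^(-2.5) = 10 * 7.4^(-2.5) = 0.0671

0.0671 Gyr


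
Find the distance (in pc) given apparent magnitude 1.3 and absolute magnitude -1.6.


d = 10^((m - M + 5)/5) = 10^((1.3 - -1.6 + 5)/5) = 38.0189

38.0189 pc


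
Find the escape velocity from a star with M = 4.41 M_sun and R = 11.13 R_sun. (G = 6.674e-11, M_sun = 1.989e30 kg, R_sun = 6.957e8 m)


M = 4.41 * 1.989e30 kg = 8.77149e+30 kg; R = 11.13 * 6.957e8 m = 7.743141e+09 m. v_esc = sqrt(2GM/R) = sqrt(2 * 6.674e-11 * 8.77149e+30 / 7.743141e+09) = 388853.6693

388853.6693 m/s


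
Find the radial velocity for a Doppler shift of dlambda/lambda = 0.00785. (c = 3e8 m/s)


v = (dlambda/lambda) * c = 0.00785 * 3e8 = 2.355e+06

2.355e+06 m/s


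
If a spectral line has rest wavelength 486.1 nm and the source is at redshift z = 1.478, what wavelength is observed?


lam_obs = lam_emit * (1 + z) = 486.1 * (1 + 1.478) = 1204.5558

1204.5558 nm


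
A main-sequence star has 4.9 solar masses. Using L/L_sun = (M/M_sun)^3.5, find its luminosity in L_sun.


L/L_sun = (M/M_sun)^3.5 = 4.9^3.5 = 260.4272

260.4272 L_sun


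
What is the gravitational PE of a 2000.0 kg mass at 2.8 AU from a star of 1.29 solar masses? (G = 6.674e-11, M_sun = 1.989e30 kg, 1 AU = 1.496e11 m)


M = 1.29 * 1.989e30 kg = 2.56581e+30 kg; r = 2.8 AU * 1.496e11 m/AU = 4.1888e+11 m. U = -GM*m/r = -(6.674e-11 * 2.56581e+30 * 2000.0) / 4.1888e+11 = -8.176e+11

-8.176e+11 J


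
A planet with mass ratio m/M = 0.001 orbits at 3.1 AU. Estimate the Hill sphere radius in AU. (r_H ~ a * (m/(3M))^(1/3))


r_H = a * (m/3M)^(1/3) = 3.1 * (0.001/3)^(1/3) = 0.2149

0.2149 AU


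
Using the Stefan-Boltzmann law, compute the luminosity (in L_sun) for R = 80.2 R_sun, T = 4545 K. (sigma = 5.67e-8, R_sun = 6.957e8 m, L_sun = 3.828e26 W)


R = 80.2 * 6.957e8 m = 5.579514e+10 m. L = 4*pi*R^2*sigma*T^4 = 4*pi*(5.579514e+10)^2 * 5.67e-8 * 4545^4 = 9.465013036e+29 W. L/L_sun = 9.465013036e+29 / 3.828e26 = 2472.5739

2472.5739 L_sun


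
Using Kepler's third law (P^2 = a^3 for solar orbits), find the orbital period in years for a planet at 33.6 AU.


P = a^(3/2) = 33.6^1.5 = 194.7641

194.7641 years


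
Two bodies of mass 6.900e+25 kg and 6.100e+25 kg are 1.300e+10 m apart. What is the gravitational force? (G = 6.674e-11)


F = G*m1*m2/r^2 = 6.674e-11 * 6.900e+25 * 6.100e+25 / (1.300e+10)^2 = 6.674e-11 * 4.209e+51 / 1.690e+20 = 1.662e+21

1.662e+21 N


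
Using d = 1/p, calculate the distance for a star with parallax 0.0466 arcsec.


d = 1/p = 1/0.0466 = 21.4592

21.4592 pc


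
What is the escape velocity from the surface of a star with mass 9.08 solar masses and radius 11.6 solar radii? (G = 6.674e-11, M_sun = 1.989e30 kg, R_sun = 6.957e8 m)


M = 9.08 * 1.989e30 kg = 1.806012e+31 kg; R = 11.6 * 6.957e8 m = 8.07012e+09 m. v_esc = sqrt(2GM/R) = sqrt(2 * 6.674e-11 * 1.806012e+31 / 8.07012e+09) = 546548.1373

546548.1373 m/s


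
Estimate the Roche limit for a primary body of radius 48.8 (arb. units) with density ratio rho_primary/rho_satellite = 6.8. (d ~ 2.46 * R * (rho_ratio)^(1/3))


d_Roche = 2.46 * 48.8 * 6.8^(1/3) = 227.4353

227.4353


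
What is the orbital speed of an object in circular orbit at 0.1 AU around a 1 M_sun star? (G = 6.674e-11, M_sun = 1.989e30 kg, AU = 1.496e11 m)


v = sqrt(GM/r) = sqrt(6.674e-11 * 1.989e+30 / 1.496e+10) = 94198.6537

94198.6537 m/s


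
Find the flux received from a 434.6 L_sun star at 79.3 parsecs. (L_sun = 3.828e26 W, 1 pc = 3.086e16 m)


F = L / (4*pi*d^2) = 1.664e+29 / (4*pi*(2.447e+18)^2) = 2.211e-09

2.211e-09 W/m^2


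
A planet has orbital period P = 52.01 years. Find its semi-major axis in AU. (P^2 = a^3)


a = P^(2/3) = 52.01^(2/3) = 13.9334

13.9334 AU


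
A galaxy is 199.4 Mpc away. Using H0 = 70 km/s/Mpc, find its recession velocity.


v = H0 * d = 70 * 199.4 = 13958.0

13958.0 km/s


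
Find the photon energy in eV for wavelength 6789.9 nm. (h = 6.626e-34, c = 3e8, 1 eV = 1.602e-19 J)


E = hc/lambda = 6.626e-34 * 3e8 / 6.790e-06 = 2.928e-20 J = 0.1827 eV

0.1827 eV


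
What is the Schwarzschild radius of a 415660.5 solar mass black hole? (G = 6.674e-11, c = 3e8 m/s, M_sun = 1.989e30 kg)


M = 415660.5 * 1.989e30 kg = 8.267487345e+35 kg. rs = 2GM/c^2 = 2 * 6.674e-11 * 8.267487345e+35 / (3e8)^2 = 1.226e+09

1.226e+09 m


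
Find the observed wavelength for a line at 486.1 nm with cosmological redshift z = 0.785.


lam_obs = lam_emit * (1 + z) = 486.1 * (1 + 0.785) = 867.6885

867.6885 nm


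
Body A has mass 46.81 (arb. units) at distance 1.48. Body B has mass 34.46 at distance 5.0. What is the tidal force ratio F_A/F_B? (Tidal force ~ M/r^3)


Ratio = (M1/r1^3) / (M2/r2^3) = (46.81/1.48^3) / (34.46/5.0^3) = 52.3779

52.3779


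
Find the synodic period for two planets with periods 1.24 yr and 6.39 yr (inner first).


1/P_syn = |1/P1 - 1/P2| = |1/1.24 - 1/6.39| => P_syn = 1.5386

1.5386 years


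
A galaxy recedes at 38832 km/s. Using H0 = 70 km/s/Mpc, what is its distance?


d = v / H0 = 38832 / 70 = 554.7429

554.7429 Mpc


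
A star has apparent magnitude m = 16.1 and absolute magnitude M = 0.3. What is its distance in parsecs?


d = 10^((m - M + 5)/5) = 10^((16.1 - 0.3 + 5)/5) = 14454.3977

14454.3977 pc


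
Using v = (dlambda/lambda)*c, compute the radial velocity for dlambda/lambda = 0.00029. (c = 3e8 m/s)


v = (dlambda/lambda) * c = 0.00029 * 3e8 = 87000.0

87000.0 m/s


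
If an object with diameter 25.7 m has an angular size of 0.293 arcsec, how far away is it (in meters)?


D = size / theta_rad, theta_rad = 0.293 * pi/(180*3600) = 1.421e-06, D = 1.809e+07

1.809e+07 m


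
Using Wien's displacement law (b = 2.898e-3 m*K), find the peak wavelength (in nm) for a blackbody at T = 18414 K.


lam_max = b / T = 2.898e-3 / 18414 = 1.574e-07 m = 157.3803 nm

157.3803 nm


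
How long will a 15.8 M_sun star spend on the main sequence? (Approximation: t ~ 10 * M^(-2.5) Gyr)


t = 10 * M^(-2.5) = 10 * 15.8^(-2.5) = 0.0101

0.0101 Gyr


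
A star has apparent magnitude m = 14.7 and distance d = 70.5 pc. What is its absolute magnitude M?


M = m - 5*log10(d) + 5 = 14.7 - 5*log10(70.5) + 5 = 10.4591

10.4591


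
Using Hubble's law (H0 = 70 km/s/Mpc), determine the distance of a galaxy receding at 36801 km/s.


d = v / H0 = 36801 / 70 = 525.7286

525.7286 Mpc


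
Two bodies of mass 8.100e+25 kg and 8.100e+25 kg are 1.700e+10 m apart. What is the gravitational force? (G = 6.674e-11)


F = G*m1*m2/r^2 = 6.674e-11 * 8.100e+25 * 8.100e+25 / (1.700e+10)^2 = 6.674e-11 * 6.561e+51 / 2.890e+20 = 1.515e+21

1.515e+21 N


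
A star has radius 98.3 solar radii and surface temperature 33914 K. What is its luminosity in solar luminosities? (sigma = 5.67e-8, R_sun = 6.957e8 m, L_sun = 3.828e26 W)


R = 98.3 * 6.957e8 m = 6.838731e+10 m. L = 4*pi*R^2*sigma*T^4 = 4*pi*(6.838731e+10)^2 * 5.67e-8 * 33914^4 = 4.408187194e+33 W. L/L_sun = 4.408187194e+33 / 3.828e26 = 1.152e+07

1.152e+07 L_sun


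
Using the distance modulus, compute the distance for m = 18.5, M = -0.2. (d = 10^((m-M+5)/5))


d = 10^((m - M + 5)/5) = 10^((18.5 - -0.2 + 5)/5) = 54954.0874

54954.0874 pc


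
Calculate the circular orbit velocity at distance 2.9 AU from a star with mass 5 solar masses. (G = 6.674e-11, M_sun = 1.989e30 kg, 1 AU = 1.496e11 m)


v = sqrt(GM/r) = sqrt(6.674e-11 * 9.945e+30 / 4.338e+11) = 39113.862

39113.862 m/s


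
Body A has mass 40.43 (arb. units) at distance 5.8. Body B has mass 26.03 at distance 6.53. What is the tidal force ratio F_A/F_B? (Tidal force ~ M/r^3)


Ratio = (M1/r1^3) / (M2/r2^3) = (40.43/5.8^3) / (26.03/6.53^3) = 2.2166

2.2166


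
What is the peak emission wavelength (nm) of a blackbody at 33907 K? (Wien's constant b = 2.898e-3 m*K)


lam_max = b / T = 2.898e-3 / 33907 = 8.547e-08 m = 85.4691 nm

85.4691 nm


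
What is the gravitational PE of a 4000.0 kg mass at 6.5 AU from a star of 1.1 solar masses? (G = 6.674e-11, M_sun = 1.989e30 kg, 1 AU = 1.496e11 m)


M = 1.1 * 1.989e30 kg = 2.1879e+30 kg; r = 6.5 AU * 1.496e11 m/AU = 9.724e+11 m. U = -GM*m/r = -(6.674e-11 * 2.1879e+30 * 4000.0) / 9.724e+11 = -6.007e+11

-6.007e+11 J


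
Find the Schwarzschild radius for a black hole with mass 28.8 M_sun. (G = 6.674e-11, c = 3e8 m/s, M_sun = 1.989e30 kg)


M = 28.8 * 1.989e30 kg = 5.72832e+31 kg. rs = 2GM/c^2 = 2 * 6.674e-11 * 5.72832e+31 / (3e8)^2 = 84957.3504

84957.3504 m


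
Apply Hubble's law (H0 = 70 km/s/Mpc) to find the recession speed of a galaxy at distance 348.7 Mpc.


v = H0 * d = 70 * 348.7 = 24409.0

24409.0 km/s


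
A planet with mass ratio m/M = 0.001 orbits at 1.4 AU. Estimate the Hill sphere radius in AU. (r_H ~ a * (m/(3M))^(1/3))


r_H = a * (m/3M)^(1/3) = 1.4 * (0.001/3)^(1/3) = 0.0971

0.0971 AU


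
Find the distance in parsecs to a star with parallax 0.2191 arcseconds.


d = 1/p = 1/0.2191 = 4.5641

4.5641 pc


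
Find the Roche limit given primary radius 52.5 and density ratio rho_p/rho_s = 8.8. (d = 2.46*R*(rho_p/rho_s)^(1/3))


d_Roche = 2.46 * 52.5 * 8.8^(1/3) = 266.638

266.638


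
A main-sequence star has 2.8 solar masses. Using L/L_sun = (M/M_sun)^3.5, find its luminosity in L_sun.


L/L_sun = (M/M_sun)^3.5 = 2.8^3.5 = 36.7327

36.7327 L_sun


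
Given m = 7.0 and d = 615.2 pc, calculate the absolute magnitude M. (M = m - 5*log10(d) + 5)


M = m - 5*log10(d) + 5 = 7.0 - 5*log10(615.2) + 5 = -1.9451

-1.9451


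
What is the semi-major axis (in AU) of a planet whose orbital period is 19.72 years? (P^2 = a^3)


a = P^(2/3) = 19.72^(2/3) = 7.2991

7.2991 AU


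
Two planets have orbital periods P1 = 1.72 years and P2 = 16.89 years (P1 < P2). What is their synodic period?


1/P_syn = |1/P1 - 1/P2| = |1/1.72 - 1/16.89| => P_syn = 1.915

1.915 years


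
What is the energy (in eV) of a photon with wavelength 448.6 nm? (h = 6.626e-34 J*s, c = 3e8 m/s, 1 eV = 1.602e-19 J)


E = hc/lambda = 6.626e-34 * 3e8 / 4.486e-07 = 4.431e-19 J = 2.766 eV

2.766 eV


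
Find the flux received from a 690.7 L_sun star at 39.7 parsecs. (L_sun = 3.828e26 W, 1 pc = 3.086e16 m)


F = L / (4*pi*d^2) = 2.644e+29 / (4*pi*(1.225e+18)^2) = 1.402e-08

1.402e-08 W/m^2


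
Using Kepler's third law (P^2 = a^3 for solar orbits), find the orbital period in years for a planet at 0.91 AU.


P = a^(3/2) = 0.91^1.5 = 0.8681

0.8681 years


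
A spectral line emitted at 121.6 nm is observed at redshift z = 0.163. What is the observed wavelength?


lam_obs = lam_emit * (1 + z) = 121.6 * (1 + 0.163) = 141.4208

141.4208 nm


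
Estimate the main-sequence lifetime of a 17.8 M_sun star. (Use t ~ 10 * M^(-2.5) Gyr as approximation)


t = 10 * M^(-2.5) = 10 * 17.8^(-2.5) = 0.0075

0.0075 Gyr


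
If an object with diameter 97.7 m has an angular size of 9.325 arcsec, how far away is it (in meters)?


D = size / theta_rad, theta_rad = 9.325 * pi/(180*3600) = 4.521e-05, D = 2.161e+06

2.161e+06 m


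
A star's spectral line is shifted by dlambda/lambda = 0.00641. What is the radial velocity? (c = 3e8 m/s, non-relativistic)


v = (dlambda/lambda) * c = 0.00641 * 3e8 = 1.923e+06

1.923e+06 m/s


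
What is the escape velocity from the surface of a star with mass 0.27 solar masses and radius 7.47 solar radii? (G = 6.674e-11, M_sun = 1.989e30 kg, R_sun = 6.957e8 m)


M = 0.27 * 1.989e30 kg = 5.3703e+29 kg; R = 7.47 * 6.957e8 m = 5.196879e+09 m. v_esc = sqrt(2GM/R) = sqrt(2 * 6.674e-11 * 5.3703e+29 / 5.196879e+09) = 117445.4159

117445.4159 m/s


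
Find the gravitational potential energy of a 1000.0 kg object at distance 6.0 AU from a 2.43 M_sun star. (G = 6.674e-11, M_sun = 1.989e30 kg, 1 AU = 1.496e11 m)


M = 2.43 * 1.989e30 kg = 4.83327e+30 kg; r = 6.0 AU * 1.496e11 m/AU = 8.976e+11 m. U = -GM*m/r = -(6.674e-11 * 4.83327e+30 * 1000.0) / 8.976e+11 = -3.594e+11

-3.594e+11 J


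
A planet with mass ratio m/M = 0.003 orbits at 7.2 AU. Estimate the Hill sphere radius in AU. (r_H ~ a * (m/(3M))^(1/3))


r_H = a * (m/3M)^(1/3) = 7.2 * (0.003/3)^(1/3) = 0.72

0.72 AU


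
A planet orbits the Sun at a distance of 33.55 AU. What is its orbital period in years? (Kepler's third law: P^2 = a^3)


P = a^(3/2) = 33.55^1.5 = 194.3295

194.3295 years


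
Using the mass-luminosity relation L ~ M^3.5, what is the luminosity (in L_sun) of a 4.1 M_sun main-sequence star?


L/L_sun = (M/M_sun)^3.5 = 4.1^3.5 = 139.5544

139.5544 L_sun


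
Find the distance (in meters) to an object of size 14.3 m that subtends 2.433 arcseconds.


D = size / theta_rad, theta_rad = 2.433 * pi/(180*3600) = 1.180e-05, D = 1.212e+06

1.212e+06 m


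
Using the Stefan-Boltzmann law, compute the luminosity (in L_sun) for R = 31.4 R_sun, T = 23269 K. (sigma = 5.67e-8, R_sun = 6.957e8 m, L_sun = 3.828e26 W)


R = 31.4 * 6.957e8 m = 2.184498e+10 m. L = 4*pi*R^2*sigma*T^4 = 4*pi*(2.184498e+10)^2 * 5.67e-8 * 23269^4 = 9.967978767e+31 W. L/L_sun = 9.967978767e+31 / 3.828e26 = 260396.5195

260396.5195 L_sun


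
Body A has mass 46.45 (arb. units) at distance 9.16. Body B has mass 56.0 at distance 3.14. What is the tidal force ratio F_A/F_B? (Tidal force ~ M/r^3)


Ratio = (M1/r1^3) / (M2/r2^3) = (46.45/9.16^3) / (56.0/3.14^3) = 0.0334

0.0334


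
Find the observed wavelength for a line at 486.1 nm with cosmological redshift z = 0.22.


lam_obs = lam_emit * (1 + z) = 486.1 * (1 + 0.22) = 593.042

593.042 nm


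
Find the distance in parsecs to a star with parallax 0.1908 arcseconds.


d = 1/p = 1/0.1908 = 5.2411

5.2411 pc


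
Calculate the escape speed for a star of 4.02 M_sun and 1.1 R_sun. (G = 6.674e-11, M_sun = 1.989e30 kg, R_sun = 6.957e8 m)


M = 4.02 * 1.989e30 kg = 7.99578e+30 kg; R = 1.1 * 6.957e8 m = 7.6527e+08 m. v_esc = sqrt(2GM/R) = sqrt(2 * 6.674e-11 * 7.99578e+30 / 7.6527e+08) = 1.181e+06

1.181e+06 m/s


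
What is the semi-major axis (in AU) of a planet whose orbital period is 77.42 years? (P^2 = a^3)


a = P^(2/3) = 77.42^(2/3) = 18.165

18.165 AU


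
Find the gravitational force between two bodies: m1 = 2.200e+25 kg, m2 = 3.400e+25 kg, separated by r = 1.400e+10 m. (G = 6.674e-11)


F = G*m1*m2/r^2 = 6.674e-11 * 2.200e+25 * 3.400e+25 / (1.400e+10)^2 = 6.674e-11 * 7.480e+50 / 1.960e+20 = 2.547e+20

2.547e+20 N


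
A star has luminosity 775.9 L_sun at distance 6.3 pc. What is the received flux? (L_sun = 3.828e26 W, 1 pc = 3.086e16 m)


F = L / (4*pi*d^2) = 2.970e+29 / (4*pi*(1.944e+17)^2) = 6.253e-07

6.253e-07 W/m^2


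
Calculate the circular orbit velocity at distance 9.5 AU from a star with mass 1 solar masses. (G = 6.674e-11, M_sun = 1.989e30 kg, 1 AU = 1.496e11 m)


v = sqrt(GM/r) = sqrt(6.674e-11 * 1.989e+30 / 1.421e+12) = 9664.578

9664.578 m/s


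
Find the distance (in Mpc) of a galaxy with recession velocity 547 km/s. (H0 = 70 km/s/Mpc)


d = v / H0 = 547 / 70 = 7.8143

7.8143 Mpc


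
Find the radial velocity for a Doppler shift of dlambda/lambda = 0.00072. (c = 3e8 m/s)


v = (dlambda/lambda) * c = 0.00072 * 3e8 = 216000.0

216000.0 m/s


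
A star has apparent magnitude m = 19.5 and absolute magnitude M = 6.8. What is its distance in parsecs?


d = 10^((m - M + 5)/5) = 10^((19.5 - 6.8 + 5)/5) = 3467.3685

3467.3685 pc


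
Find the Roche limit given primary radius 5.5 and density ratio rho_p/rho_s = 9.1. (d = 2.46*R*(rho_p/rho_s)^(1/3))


d_Roche = 2.46 * 5.5 * 9.1^(1/3) = 28.2474

28.2474


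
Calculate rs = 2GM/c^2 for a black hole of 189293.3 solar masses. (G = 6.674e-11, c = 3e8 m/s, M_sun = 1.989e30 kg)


M = 189293.3 * 1.989e30 kg = 3.765043737e+35 kg. rs = 2GM/c^2 = 2 * 6.674e-11 * 3.765043737e+35 / (3e8)^2 = 5.584e+08

5.584e+08 m


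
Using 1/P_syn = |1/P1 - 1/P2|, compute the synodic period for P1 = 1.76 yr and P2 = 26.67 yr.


1/P_syn = |1/P1 - 1/P2| = |1/1.76 - 1/26.67| => P_syn = 1.8844

1.8844 years


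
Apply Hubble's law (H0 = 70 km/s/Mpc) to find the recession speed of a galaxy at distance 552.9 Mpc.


v = H0 * d = 70 * 552.9 = 38703.0

38703.0 km/s


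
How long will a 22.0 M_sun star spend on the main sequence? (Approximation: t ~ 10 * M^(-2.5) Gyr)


t = 10 * M^(-2.5) = 10 * 22.0^(-2.5) = 0.0044

0.0044 Gyr


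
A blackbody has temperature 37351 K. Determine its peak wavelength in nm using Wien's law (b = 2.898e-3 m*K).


lam_max = b / T = 2.898e-3 / 37351 = 7.759e-08 m = 77.5883 nm

77.5883 nm


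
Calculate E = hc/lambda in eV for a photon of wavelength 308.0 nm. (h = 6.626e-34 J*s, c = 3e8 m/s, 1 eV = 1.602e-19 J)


E = hc/lambda = 6.626e-34 * 3e8 / 3.080e-07 = 6.454e-19 J = 4.0286 eV

4.0286 eV


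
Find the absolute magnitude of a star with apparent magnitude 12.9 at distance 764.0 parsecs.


M = m - 5*log10(d) + 5 = 12.9 - 5*log10(764.0) + 5 = 3.4845

3.4845


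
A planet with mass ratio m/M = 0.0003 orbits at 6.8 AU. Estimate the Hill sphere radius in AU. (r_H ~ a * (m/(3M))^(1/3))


r_H = a * (m/3M)^(1/3) = 6.8 * (0.0003/3)^(1/3) = 0.3156

0.3156 AU


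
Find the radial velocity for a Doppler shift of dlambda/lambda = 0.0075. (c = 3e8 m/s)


v = (dlambda/lambda) * c = 0.0075 * 3e8 = 2.250e+06

2.250e+06 m/s


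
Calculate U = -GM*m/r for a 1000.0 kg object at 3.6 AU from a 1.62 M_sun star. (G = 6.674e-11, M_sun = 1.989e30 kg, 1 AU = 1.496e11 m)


M = 1.62 * 1.989e30 kg = 3.22218e+30 kg; r = 3.6 AU * 1.496e11 m/AU = 5.3856e+11 m. U = -GM*m/r = -(6.674e-11 * 3.22218e+30 * 1000.0) / 5.3856e+11 = -3.993e+11

-3.993e+11 J


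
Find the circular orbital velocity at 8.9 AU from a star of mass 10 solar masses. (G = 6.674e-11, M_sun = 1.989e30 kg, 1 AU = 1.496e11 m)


v = sqrt(GM/r) = sqrt(6.674e-11 * 1.989e+31 / 1.331e+12) = 31575.4605

31575.4605 m/s


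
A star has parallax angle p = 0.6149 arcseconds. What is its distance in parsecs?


d = 1/p = 1/0.6149 = 1.6263

1.6263 pc


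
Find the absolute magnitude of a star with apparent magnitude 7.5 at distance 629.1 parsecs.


M = m - 5*log10(d) + 5 = 7.5 - 5*log10(629.1) + 5 = -1.4936

-1.4936


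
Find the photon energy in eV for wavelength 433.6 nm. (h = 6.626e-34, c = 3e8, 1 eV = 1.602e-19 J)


E = hc/lambda = 6.626e-34 * 3e8 / 4.336e-07 = 4.584e-19 J = 2.8617 eV

2.8617 eV


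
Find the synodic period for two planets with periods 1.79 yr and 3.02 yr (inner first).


1/P_syn = |1/P1 - 1/P2| = |1/1.79 - 1/3.02| => P_syn = 4.395

4.395 years


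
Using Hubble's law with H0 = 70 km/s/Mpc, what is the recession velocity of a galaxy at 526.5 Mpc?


v = H0 * d = 70 * 526.5 = 36855.0

36855.0 km/s


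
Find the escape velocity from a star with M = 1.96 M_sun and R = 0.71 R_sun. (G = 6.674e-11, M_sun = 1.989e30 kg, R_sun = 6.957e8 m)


M = 1.96 * 1.989e30 kg = 3.89844e+30 kg; R = 0.71 * 6.957e8 m = 4.93947e+08 m. v_esc = sqrt(2GM/R) = sqrt(2 * 6.674e-11 * 3.89844e+30 / 4.93947e+08) = 1.026e+06

1.026e+06 m/s


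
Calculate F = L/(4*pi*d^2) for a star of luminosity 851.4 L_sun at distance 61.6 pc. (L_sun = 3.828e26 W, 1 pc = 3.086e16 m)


F = L / (4*pi*d^2) = 3.259e+29 / (4*pi*(1.901e+18)^2) = 7.177e-09

7.177e-09 W/m^2


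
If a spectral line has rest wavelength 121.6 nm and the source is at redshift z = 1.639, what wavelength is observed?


lam_obs = lam_emit * (1 + z) = 121.6 * (1 + 1.639) = 320.9024

320.9024 nm


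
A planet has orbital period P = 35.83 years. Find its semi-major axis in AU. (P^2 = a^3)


a = P^(2/3) = 35.83^(2/3) = 10.8684

10.8684 AU


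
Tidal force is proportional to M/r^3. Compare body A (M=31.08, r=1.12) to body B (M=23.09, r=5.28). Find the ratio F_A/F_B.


Ratio = (M1/r1^3) / (M2/r2^3) = (31.08/1.12^3) / (23.09/5.28^3) = 141.0278

141.0278


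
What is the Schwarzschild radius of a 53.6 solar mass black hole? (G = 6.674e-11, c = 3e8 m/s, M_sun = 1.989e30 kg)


M = 53.6 * 1.989e30 kg = 1.066104e+32 kg. rs = 2GM/c^2 = 2 * 6.674e-11 * 1.066104e+32 / (3e8)^2 = 158115.0688

158115.0688 m


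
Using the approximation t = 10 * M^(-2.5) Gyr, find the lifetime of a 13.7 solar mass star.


t = 10 * M^(-2.5) = 10 * 13.7^(-2.5) = 0.0144

0.0144 Gyr


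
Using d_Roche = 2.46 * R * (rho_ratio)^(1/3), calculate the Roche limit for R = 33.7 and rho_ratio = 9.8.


d_Roche = 2.46 * 33.7 * 9.8^(1/3) = 177.4082

177.4082


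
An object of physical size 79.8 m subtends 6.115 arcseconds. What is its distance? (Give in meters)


D = size / theta_rad, theta_rad = 6.115 * pi/(180*3600) = 2.965e-05, D = 2.692e+06

2.692e+06 m


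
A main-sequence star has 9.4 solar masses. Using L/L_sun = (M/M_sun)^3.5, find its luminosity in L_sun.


L/L_sun = (M/M_sun)^3.5 = 9.4^3.5 = 2546.5223

2546.5223 L_sun


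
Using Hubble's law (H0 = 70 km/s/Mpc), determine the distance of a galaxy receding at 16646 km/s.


d = v / H0 = 16646 / 70 = 237.8

237.8 Mpc


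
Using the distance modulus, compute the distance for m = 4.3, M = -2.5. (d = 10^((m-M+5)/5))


d = 10^((m - M + 5)/5) = 10^((4.3 - -2.5 + 5)/5) = 229.0868

229.0868 pc


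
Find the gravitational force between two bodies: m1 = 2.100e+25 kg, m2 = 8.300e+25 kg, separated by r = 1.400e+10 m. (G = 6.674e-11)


F = G*m1*m2/r^2 = 6.674e-11 * 2.100e+25 * 8.300e+25 / (1.400e+10)^2 = 6.674e-11 * 1.743e+51 / 1.960e+20 = 5.935e+20

5.935e+20 N
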